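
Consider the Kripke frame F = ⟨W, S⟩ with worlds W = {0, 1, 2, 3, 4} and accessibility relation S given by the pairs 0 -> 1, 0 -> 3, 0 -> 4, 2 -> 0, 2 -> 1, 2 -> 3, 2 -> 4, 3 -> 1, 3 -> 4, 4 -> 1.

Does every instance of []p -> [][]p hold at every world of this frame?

Yes

By correspondence theory, 4 is valid on a frame iff S is transitive.
Transitive: yes — every two-step S-path is closed by a direct edge.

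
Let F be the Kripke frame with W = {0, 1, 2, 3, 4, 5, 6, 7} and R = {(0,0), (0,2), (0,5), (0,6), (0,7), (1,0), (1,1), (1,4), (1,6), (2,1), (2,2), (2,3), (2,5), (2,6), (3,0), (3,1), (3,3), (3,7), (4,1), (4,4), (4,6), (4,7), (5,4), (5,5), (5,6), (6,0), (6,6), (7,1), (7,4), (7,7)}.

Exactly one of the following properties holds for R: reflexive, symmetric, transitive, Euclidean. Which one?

reflexive

Reflexive: yes — every world is R-related to itself.
Symmetric: no — 0 R 2 but not 2 R 0.
Transitive: no — 0 R 2 and 2 R 1, but not 0 R 1.
Euclidean: no — 0 R 2 and 0 R 7, but not 2 R 7.
Only reflexive holds.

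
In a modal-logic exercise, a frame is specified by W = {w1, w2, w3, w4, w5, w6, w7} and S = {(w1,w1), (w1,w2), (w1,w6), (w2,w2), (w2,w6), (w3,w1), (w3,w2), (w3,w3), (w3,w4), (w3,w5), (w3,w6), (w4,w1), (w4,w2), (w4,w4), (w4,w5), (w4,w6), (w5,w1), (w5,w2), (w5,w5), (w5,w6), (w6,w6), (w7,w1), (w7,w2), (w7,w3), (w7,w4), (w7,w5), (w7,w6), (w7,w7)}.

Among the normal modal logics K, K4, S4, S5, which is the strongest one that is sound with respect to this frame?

S4

Transitive (axiom 4): yes — every two-step S-path is closed by a direct edge.
Reflexive (axiom T): yes — every world is S-related to itself.
Euclidean (axiom 5): no — w1 S w6 and w1 S w2, but not w6 S w2.
So F validates K, K4, S4; S5 would additionally require S to be Euclidean. The strongest is S4.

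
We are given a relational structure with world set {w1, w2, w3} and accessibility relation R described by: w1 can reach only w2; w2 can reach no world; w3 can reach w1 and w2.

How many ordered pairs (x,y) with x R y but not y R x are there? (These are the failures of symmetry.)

3

Enumerating: (w1,w2), (w3,w1), (w3,w2).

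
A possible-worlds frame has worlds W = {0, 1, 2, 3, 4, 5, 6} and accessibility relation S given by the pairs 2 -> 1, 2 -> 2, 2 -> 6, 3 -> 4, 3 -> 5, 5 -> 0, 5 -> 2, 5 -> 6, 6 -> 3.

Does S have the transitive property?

No

Transitive: no — 2 S 6 and 6 S 3, but not 2 S 3.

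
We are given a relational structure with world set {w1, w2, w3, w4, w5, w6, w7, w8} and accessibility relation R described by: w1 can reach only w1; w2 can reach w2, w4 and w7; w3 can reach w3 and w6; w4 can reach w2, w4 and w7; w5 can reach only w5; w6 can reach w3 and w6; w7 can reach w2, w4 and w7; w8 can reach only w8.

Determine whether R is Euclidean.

Yes

Euclidean: yes — any two successors of a common world are R-related.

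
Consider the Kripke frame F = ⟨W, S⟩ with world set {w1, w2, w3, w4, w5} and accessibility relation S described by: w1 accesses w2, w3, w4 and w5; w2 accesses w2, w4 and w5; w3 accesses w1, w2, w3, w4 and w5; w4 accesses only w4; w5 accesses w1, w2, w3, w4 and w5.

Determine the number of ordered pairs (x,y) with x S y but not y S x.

6

Enumerating: (w1,w2), (w1,w4), (w2,w4), (w3,w2), (w3,w4), (w5,w4).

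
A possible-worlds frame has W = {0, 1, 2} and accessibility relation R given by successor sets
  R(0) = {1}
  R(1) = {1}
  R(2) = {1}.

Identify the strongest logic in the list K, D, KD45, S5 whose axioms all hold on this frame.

Serial (axiom D): yes — every world has a successor (e.g. 0 R 1).
Euclidean (axiom 5): yes — any two successors of a common world are R-related.
Transitive (axiom 4): yes — every two-step R-path is closed by a direct edge.
Reflexive (axiom T): no — 0 is not related to itself.
So F validates K, D, KD45; S5 would additionally require R to be reflexive. The strongest is KD45.

KD45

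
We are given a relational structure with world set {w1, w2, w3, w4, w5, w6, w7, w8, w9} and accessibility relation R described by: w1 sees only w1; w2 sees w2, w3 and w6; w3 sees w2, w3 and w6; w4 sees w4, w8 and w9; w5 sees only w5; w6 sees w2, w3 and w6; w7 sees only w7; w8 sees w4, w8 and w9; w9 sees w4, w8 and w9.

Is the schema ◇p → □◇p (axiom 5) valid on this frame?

By correspondence theory, 5 is valid on a frame iff R is Euclidean.
Euclidean: yes — any two successors of a common world are R-related.

Yes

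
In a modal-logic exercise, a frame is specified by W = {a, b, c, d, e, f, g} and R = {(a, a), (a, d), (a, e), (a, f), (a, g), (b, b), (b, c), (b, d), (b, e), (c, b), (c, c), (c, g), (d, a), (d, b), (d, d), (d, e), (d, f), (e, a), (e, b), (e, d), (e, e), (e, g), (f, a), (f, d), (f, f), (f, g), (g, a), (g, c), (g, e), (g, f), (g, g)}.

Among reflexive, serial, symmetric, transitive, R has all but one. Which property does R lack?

transitive

Reflexive: yes — every world is R-related to itself.
Serial: yes — every world has a successor (e.g. a R a).
Symmetric: yes — every pair in R has its reverse in R.
Transitive: no — a R d and d R b, but not a R b.
Only transitive fails.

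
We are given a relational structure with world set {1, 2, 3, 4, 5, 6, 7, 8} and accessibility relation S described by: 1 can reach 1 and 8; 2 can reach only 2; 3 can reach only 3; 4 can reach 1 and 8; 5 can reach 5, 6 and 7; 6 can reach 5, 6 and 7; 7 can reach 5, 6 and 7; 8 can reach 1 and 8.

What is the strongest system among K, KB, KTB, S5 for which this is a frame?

Symmetric (axiom B): no — 4 S 1 but not 1 S 4.
Reflexive (axiom T): no — 4 is not related to itself.
Euclidean (axiom 5): yes — any two successors of a common world are S-related.
So F validates K; KB would additionally require S to be symmetric. The strongest is K.

K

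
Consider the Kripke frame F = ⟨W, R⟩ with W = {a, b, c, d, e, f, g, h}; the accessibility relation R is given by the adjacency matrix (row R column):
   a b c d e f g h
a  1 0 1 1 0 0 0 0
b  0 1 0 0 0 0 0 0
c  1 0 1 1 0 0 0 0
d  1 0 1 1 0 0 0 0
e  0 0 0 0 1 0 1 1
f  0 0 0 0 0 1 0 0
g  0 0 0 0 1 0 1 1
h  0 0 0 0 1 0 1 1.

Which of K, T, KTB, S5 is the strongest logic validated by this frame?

S5

Reflexive (axiom T): yes — every world is R-related to itself.
Symmetric (axiom B): yes — every pair in R has its reverse in R.
Euclidean (axiom 5): yes — any two successors of a common world are R-related.
So F validates K, T, KTB, S5. The strongest is S5.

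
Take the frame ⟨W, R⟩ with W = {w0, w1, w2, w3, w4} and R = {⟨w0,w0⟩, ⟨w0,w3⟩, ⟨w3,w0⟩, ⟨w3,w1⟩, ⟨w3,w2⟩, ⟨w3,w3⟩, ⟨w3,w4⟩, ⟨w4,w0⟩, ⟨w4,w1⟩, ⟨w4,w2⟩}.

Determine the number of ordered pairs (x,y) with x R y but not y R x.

Enumerating: (w3,w1), (w3,w2), (w3,w4), (w4,w0), (w4,w1), (w4,w2).

6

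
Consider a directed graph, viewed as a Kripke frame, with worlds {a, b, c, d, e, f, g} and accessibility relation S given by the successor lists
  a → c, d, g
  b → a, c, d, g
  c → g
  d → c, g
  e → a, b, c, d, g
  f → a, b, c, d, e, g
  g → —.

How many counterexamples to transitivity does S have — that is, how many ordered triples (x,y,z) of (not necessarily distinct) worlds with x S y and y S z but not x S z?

S is transitive; there are no such tuples.

0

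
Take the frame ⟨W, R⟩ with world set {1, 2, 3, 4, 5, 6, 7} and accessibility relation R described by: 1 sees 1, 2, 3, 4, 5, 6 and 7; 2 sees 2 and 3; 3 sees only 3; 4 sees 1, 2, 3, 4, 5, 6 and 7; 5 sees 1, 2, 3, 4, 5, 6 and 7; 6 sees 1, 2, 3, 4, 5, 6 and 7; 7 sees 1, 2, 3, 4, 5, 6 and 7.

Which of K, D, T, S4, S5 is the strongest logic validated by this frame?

S4

Serial (axiom D): yes — every world has a successor (e.g. 1 R 1).
Reflexive (axiom T): yes — every world is R-related to itself.
Transitive (axiom 4): yes — every two-step R-path is closed by a direct edge.
Euclidean (axiom 5): no — 1 R 2 and 1 R 4, but not 2 R 4.
So F validates K, D, T, S4; S5 would additionally require R to be Euclidean. The strongest is S4.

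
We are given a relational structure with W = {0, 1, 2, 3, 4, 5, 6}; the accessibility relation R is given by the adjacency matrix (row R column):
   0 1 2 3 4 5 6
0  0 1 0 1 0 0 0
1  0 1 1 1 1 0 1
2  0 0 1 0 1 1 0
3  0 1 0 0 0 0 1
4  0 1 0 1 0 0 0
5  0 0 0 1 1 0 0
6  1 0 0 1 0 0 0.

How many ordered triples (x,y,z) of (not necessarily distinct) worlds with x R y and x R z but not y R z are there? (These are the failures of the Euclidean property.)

Enumerating: (0,3,3), (1,2,1), (1,2,3), (1,2,6), (1,3,2), (1,3,3), (1,3,4), (1,4,2), (1,4,4), (1,4,6), (1,6,1), (1,6,2), … and 16 more.
Total: 28.

28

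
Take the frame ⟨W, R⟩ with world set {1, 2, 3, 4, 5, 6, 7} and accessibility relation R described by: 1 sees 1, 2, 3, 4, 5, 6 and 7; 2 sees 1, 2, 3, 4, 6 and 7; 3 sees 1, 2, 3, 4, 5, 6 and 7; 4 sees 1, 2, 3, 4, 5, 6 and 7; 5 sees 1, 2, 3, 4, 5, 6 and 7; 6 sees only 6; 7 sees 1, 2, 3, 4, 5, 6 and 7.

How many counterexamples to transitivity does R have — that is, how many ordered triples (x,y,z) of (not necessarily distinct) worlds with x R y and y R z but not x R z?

Enumerating: (2,1,5), (2,3,5), (2,4,5), (2,7,5).

4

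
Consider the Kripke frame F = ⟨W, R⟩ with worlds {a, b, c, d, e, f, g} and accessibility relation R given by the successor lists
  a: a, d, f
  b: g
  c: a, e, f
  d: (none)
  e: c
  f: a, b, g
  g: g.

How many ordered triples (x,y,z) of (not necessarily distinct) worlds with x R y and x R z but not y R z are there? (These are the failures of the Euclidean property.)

18

Enumerating: (a,d,a), (a,d,d), (a,d,f), (a,f,d), (a,f,f), (c,a,e), (c,e,a), (c,e,e), (c,e,f), (c,f,e), (c,f,f), (e,c,c), (f,a,b), (f,a,g), (f,b,a), (f,b,b), (f,g,a), (f,g,b).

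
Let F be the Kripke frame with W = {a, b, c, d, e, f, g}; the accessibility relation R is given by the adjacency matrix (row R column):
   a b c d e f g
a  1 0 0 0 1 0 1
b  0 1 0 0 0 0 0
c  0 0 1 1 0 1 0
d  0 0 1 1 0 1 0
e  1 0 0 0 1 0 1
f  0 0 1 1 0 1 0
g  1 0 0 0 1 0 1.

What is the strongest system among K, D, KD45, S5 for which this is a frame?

S5

Serial (axiom D): yes — every world has a successor (e.g. a R a).
Euclidean (axiom 5): yes — any two successors of a common world are R-related.
Transitive (axiom 4): yes — every two-step R-path is closed by a direct edge.
Reflexive (axiom T): yes — every world is R-related to itself.
So F validates K, D, KD45, S5. The strongest is S5.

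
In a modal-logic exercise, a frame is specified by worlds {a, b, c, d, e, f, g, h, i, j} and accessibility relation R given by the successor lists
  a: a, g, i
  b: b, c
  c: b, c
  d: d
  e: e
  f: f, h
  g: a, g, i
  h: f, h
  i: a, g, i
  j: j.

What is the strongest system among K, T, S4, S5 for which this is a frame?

S5

Reflexive (axiom T): yes — every world is R-related to itself.
Transitive (axiom 4): yes — every two-step R-path is closed by a direct edge.
Euclidean (axiom 5): yes — any two successors of a common world are R-related.
So F validates K, T, S4, S5. The strongest is S5.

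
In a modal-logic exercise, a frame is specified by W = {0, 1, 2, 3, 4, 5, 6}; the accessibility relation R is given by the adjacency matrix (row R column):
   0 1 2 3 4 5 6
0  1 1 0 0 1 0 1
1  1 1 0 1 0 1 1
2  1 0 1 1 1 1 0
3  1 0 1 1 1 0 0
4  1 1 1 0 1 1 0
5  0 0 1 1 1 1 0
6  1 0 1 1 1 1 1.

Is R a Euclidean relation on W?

No

Euclidean: no — 0 R 1 and 0 R 4, but not 1 R 4.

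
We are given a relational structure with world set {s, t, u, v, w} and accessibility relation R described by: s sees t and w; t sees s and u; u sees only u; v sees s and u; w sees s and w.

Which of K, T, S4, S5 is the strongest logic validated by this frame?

K

Reflexive (axiom T): no — s is not related to itself.
Transitive (axiom 4): no — s R t and t R u, but not s R u.
Euclidean (axiom 5): no — s R t and s R w, but not t R w.
So F validates K; T would additionally require R to be reflexive. The strongest is K.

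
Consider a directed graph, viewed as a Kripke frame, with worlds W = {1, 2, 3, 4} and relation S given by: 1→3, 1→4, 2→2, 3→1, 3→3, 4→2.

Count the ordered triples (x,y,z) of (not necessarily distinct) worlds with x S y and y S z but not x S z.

Enumerating: (1,3,1), (1,4,2), (3,1,4).

3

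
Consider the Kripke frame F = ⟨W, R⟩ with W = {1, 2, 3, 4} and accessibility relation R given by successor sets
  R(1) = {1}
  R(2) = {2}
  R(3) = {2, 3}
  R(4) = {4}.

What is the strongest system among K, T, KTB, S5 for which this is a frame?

T

Reflexive (axiom T): yes — every world is R-related to itself.
Symmetric (axiom B): no — 3 R 2 but not 2 R 3.
Euclidean (axiom 5): no — 3 R 2 and 3 R 3, but not 2 R 3.
So F validates K, T; KTB would additionally require R to be symmetric. The strongest is T.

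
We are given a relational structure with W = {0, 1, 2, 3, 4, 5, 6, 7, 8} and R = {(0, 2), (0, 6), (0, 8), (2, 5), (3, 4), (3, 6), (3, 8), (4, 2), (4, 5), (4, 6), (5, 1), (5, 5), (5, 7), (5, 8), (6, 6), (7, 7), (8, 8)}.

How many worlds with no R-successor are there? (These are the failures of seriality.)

Enumerating: 1.

1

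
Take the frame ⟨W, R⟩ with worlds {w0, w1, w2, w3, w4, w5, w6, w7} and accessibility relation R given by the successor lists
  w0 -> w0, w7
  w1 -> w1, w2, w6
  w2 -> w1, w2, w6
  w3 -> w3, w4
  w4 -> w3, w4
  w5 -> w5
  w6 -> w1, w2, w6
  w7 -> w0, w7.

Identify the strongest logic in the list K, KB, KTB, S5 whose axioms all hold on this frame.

S5

Symmetric (axiom B): yes — every pair in R has its reverse in R.
Reflexive (axiom T): yes — every world is R-related to itself.
Euclidean (axiom 5): yes — any two successors of a common world are R-related.
So F validates K, KB, KTB, S5. The strongest is S5.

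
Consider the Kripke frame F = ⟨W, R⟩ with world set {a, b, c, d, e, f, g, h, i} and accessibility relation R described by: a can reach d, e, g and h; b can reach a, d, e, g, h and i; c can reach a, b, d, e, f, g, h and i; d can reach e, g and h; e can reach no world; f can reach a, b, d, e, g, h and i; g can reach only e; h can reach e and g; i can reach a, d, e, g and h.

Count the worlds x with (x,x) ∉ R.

9

Enumerating: a, b, c, d, e, f, g, h, i.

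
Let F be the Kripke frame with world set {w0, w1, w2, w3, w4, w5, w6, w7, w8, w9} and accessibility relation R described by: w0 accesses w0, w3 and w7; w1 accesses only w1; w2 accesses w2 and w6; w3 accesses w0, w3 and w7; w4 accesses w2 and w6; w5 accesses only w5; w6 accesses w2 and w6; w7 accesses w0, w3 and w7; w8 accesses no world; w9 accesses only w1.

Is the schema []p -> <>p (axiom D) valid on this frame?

By correspondence theory, D is valid on a frame iff R is serial.
Serial: no — w8 has no R-successor.

No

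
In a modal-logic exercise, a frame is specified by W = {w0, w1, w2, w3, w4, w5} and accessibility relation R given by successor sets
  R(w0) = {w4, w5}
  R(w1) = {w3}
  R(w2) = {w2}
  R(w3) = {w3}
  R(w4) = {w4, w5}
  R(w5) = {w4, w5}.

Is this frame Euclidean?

Yes

Euclidean: yes — any two successors of a common world are R-related.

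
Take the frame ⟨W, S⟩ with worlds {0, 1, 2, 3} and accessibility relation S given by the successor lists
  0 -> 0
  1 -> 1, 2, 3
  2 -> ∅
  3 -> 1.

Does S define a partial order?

No

Reflexive: no — 2 is not related to itself.
Transitive: no — 3 S 1 and 1 S 2, but not 3 S 2.
Antisymmetric: no — 1 S 3 and 3 S 1 with 1 ≠ 3.
So S is not a partial order.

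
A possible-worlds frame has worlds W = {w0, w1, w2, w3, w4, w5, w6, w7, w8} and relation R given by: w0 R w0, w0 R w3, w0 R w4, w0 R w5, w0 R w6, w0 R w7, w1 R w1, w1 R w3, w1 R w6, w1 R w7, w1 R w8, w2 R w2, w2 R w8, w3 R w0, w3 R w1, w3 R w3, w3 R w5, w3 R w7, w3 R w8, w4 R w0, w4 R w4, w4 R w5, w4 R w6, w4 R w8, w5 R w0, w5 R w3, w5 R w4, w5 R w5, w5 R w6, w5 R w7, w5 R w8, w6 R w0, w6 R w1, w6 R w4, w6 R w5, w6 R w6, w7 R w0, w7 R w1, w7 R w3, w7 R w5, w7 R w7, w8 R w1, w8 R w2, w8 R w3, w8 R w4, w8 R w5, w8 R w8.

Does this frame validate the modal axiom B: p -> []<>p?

By correspondence theory, B is valid on a frame iff R is symmetric.
Symmetric: yes — every pair in R has its reverse in R.

Yes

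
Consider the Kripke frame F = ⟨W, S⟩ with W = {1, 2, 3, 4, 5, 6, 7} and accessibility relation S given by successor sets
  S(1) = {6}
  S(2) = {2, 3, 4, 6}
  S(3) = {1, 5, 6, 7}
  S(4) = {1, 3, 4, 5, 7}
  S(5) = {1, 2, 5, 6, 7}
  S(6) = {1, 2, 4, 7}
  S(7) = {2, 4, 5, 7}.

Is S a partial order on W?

Reflexive: no — 1 is not related to itself.
Transitive: no — 1 S 6 and 6 S 2, but not 1 S 2.
Antisymmetric: no — 1 S 6 and 6 S 1 with 1 ≠ 6.
So S is not a partial order.

No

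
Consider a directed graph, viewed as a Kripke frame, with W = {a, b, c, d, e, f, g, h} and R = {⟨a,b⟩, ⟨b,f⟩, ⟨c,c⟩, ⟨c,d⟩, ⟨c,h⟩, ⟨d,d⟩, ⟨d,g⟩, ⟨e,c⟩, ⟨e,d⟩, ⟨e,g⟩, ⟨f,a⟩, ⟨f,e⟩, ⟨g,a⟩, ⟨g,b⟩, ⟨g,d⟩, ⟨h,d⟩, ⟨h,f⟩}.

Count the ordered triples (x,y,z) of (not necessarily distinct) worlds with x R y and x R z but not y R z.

Enumerating: (a,b,b), (b,f,f), (c,d,c), (c,d,h), (c,h,c), (c,h,h), (d,g,g), (e,c,g), (e,d,c), (e,g,c), (e,g,g), (f,a,a), … and 13 more.
Total: 25.

25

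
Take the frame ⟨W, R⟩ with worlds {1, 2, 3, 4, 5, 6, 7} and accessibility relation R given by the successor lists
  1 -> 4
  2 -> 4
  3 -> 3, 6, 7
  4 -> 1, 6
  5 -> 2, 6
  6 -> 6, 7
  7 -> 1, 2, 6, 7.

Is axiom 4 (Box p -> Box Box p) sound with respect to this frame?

No

The schema 4 characterises exactly the transitive frames.
Transitive: no — 1 R 4 and 4 R 6, but not 1 R 6.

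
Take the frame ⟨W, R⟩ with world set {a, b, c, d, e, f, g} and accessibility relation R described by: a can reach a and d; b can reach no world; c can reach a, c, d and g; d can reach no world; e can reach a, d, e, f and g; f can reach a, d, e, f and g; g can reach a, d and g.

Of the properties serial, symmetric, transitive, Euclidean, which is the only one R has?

Serial: no — b has no R-successor.
Symmetric: no — a R d but not d R a.
Transitive: yes — every two-step R-path is closed by a direct edge.
Euclidean: no — c R a and c R g, but not a R g.
Only transitive holds.

transitive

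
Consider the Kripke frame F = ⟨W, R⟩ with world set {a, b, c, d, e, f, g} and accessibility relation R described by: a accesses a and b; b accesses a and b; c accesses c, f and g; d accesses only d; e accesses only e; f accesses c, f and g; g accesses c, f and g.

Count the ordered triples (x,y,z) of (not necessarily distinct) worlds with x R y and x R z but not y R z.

R is Euclidean; there are no such tuples.

0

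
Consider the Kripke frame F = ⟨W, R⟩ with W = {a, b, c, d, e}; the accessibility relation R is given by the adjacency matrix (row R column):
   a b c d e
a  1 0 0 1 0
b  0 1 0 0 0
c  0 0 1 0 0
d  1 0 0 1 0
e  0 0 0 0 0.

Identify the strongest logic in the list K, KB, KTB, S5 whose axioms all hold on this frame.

Symmetric (axiom B): yes — every pair in R has its reverse in R.
Reflexive (axiom T): no — e is not related to itself.
Euclidean (axiom 5): yes — any two successors of a common world are R-related.
So F validates K, KB; KTB would additionally require R to be reflexive. The strongest is KB.

KB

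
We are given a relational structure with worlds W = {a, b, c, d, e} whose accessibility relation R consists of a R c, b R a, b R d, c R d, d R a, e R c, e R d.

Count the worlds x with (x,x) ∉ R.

Enumerating: a, b, c, d, e.

5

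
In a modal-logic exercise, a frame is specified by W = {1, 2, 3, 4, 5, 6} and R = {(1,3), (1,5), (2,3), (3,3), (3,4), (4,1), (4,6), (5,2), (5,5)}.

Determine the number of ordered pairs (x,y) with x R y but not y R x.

7

Enumerating: (1,3), (1,5), (2,3), (3,4), (4,1), (4,6), (5,2).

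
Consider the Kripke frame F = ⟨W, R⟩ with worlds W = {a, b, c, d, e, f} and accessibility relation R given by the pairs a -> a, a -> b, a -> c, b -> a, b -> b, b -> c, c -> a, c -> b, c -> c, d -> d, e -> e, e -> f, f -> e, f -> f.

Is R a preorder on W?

Reflexive: yes — every world is R-related to itself.
Transitive: yes — every two-step R-path is closed by a direct edge.
So R is a preorder.

Yes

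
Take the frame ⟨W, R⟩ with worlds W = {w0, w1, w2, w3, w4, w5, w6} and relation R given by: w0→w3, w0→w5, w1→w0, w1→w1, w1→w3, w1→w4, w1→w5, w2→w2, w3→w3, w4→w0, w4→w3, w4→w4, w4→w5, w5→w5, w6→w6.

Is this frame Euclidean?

No

Euclidean: no — w0 R w3 and w0 R w5, but not w3 R w5.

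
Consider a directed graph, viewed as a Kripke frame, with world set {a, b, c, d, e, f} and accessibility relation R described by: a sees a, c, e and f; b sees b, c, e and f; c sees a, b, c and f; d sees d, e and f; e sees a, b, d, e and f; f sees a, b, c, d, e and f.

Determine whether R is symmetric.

Yes

Symmetric: yes — every pair in R has its reverse in R.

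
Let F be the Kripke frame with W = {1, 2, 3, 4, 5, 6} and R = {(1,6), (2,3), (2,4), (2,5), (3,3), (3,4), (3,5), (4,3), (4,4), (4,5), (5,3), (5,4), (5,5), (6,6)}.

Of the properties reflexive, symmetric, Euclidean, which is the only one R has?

Euclidean

Reflexive: no — 1 is not related to itself.
Symmetric: no — 1 R 6 but not 6 R 1.
Euclidean: yes — any two successors of a common world are R-related.
Only Euclidean holds.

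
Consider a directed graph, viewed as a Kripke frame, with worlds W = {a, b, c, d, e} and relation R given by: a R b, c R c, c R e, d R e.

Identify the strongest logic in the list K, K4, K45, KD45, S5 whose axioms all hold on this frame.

K4

Transitive (axiom 4): yes — every two-step R-path is closed by a direct edge.
Euclidean (axiom 5): no — a R b and a R b, but not b R b.
Serial (axiom D): no — b has no R-successor.
Reflexive (axiom T): no — a is not related to itself.
So F validates K, K4; K45 would additionally require R to be Euclidean. The strongest is K4.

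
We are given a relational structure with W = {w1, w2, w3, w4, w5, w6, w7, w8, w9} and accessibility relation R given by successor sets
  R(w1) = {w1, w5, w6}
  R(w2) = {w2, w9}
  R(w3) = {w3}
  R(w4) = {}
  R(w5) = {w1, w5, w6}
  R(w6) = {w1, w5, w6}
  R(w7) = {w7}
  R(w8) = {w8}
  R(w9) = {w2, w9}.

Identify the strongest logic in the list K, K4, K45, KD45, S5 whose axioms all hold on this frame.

Transitive (axiom 4): yes — every two-step R-path is closed by a direct edge.
Euclidean (axiom 5): yes — any two successors of a common world are R-related.
Serial (axiom D): no — w4 has no R-successor.
Reflexive (axiom T): no — w4 is not related to itself.
So F validates K, K4, K45; KD45 would additionally require R to be serial. The strongest is K45.

K45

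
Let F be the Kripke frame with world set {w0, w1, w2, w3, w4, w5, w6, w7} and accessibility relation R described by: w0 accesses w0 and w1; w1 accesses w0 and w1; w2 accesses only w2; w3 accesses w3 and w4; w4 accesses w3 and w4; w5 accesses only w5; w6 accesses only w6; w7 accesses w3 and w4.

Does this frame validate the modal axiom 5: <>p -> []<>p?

Axiom 5 corresponds to the accessibility relation being Euclidean.
Euclidean: yes — any two successors of a common world are R-related.

Yes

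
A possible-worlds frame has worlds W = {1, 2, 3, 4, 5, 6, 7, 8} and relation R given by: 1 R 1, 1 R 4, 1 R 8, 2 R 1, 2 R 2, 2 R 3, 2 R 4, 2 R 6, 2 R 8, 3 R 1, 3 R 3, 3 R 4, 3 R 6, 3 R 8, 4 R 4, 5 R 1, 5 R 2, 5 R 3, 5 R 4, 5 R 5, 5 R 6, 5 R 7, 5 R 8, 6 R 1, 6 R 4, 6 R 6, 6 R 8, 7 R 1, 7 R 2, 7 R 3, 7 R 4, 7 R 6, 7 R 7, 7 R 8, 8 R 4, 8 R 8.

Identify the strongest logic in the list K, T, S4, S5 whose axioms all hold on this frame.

Reflexive (axiom T): yes — every world is R-related to itself.
Transitive (axiom 4): yes — every two-step R-path is closed by a direct edge.
Euclidean (axiom 5): no — 1 R 4 and 1 R 8, but not 4 R 8.
So F validates K, T, S4; S5 would additionally require R to be Euclidean. The strongest is S4.

S4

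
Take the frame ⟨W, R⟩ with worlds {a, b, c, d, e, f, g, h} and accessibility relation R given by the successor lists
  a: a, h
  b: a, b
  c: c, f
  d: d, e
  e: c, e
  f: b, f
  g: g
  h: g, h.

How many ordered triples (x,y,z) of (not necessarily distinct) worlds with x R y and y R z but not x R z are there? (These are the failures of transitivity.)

6

Enumerating: (a,h,g), (b,a,h), (c,f,b), (d,e,c), (e,c,f), (f,b,a).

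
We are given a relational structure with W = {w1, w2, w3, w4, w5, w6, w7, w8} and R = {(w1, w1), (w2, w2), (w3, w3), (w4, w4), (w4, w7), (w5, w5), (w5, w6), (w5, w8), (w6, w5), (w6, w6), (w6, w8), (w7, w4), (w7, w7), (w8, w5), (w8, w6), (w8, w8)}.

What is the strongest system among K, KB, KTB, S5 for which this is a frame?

S5

Symmetric (axiom B): yes — every pair in R has its reverse in R.
Reflexive (axiom T): yes — every world is R-related to itself.
Euclidean (axiom 5): yes — any two successors of a common world are R-related.
So F validates K, KB, KTB, S5. The strongest is S5.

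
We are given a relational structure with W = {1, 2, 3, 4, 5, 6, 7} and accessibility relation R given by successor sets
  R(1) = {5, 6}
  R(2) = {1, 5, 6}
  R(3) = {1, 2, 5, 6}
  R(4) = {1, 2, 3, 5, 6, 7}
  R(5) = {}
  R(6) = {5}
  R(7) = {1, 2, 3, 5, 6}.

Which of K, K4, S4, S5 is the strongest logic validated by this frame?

K4

Transitive (axiom 4): yes — every two-step R-path is closed by a direct edge.
Reflexive (axiom T): no — 1 is not related to itself.
Euclidean (axiom 5): no — 1 R 5 and 1 R 6, but not 5 R 6.
So F validates K, K4; S4 would additionally require R to be reflexive. The strongest is K4.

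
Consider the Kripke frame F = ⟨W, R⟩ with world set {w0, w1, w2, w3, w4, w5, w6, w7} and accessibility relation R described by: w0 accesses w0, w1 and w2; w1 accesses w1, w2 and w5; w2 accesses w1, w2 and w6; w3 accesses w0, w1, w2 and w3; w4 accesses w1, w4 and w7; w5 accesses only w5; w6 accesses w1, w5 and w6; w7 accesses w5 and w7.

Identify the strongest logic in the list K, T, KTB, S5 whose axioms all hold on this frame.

T

Reflexive (axiom T): yes — every world is R-related to itself.
Symmetric (axiom B): no — w0 R w1 but not w1 R w0.
Euclidean (axiom 5): no — w1 R w2 and w1 R w5, but not w2 R w5.
So F validates K, T; KTB would additionally require R to be symmetric. The strongest is T.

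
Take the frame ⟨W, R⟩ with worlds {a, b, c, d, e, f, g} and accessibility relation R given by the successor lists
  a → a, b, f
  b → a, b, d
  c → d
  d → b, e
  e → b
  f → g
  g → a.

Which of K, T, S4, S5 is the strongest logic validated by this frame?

Reflexive (axiom T): no — c is not related to itself.
Transitive (axiom 4): no — a R b and b R d, but not a R d.
Euclidean (axiom 5): no — a R b and a R f, but not b R f.
So F validates K; T would additionally require R to be reflexive. The strongest is K.

K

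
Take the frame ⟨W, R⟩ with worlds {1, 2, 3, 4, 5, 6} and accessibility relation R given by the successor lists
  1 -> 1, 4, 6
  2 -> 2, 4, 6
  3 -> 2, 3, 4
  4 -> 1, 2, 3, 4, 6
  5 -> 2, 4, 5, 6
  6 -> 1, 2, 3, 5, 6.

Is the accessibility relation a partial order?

Reflexive: yes — every world is R-related to itself.
Transitive: no — 1 R 4 and 4 R 2, but not 1 R 2.
Antisymmetric: no — 1 R 4 and 4 R 1 with 1 ≠ 4.
So R is not a partial order.

No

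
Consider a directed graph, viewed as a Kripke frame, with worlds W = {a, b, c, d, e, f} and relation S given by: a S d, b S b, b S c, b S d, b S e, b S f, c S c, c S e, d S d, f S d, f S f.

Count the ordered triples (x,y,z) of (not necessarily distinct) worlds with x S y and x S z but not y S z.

18

Enumerating: (b,c,b), (b,c,d), (b,c,f), (b,d,b), (b,d,c), (b,d,e), (b,d,f), (b,e,b), (b,e,c), (b,e,d), (b,e,e), (b,e,f), (b,f,b), (b,f,c), (b,f,e), (c,e,c), (c,e,e), (f,d,f).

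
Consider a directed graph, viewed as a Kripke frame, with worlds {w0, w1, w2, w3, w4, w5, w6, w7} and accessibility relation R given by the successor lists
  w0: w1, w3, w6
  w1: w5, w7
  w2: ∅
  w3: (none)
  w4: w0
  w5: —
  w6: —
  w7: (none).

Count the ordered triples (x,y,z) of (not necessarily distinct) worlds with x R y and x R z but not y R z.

14

Enumerating: (w0,w1,w1), (w0,w1,w3), (w0,w1,w6), (w0,w3,w1), (w0,w3,w3), (w0,w3,w6), (w0,w6,w1), (w0,w6,w3), (w0,w6,w6), (w1,w5,w5), (w1,w5,w7), (w1,w7,w5), (w1,w7,w7), (w4,w0,w0).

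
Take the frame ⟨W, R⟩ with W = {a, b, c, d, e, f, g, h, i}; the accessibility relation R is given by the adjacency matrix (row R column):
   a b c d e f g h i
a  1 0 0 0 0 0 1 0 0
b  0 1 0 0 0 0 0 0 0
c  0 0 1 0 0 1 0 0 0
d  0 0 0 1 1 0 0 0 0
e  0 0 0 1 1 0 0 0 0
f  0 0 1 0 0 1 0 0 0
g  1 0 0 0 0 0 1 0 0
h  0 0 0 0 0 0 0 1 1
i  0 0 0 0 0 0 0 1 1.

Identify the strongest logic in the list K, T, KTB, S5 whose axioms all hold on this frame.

Reflexive (axiom T): yes — every world is R-related to itself.
Symmetric (axiom B): yes — every pair in R has its reverse in R.
Euclidean (axiom 5): yes — any two successors of a common world are R-related.
So F validates K, T, KTB, S5. The strongest is S5.

S5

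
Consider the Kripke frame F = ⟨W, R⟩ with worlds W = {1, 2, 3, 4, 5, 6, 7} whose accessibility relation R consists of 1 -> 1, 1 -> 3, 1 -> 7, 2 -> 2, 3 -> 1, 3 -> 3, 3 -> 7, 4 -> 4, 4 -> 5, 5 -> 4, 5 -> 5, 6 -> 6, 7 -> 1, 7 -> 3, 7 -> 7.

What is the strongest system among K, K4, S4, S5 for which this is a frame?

Transitive (axiom 4): yes — every two-step R-path is closed by a direct edge.
Reflexive (axiom T): yes — every world is R-related to itself.
Euclidean (axiom 5): yes — any two successors of a common world are R-related.
So F validates K, K4, S4, S5. The strongest is S5.

S5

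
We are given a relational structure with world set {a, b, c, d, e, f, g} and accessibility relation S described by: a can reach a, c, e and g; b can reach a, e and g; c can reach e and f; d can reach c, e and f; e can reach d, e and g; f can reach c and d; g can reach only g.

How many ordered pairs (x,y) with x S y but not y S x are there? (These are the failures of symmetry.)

Enumerating: (a,c), (a,e), (a,g), (b,a), (b,e), (b,g), (c,e), (d,c), (e,g).

9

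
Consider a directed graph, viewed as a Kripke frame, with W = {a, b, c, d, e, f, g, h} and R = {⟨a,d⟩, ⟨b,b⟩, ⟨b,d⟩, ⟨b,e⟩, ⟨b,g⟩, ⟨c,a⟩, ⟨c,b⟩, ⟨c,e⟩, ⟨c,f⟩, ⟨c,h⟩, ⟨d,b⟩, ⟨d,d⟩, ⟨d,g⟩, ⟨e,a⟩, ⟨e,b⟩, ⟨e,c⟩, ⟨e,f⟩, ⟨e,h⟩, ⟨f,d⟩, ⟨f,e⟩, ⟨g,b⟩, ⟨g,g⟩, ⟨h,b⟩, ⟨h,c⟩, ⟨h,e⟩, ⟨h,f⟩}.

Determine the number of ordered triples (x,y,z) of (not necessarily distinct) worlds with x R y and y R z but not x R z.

Enumerating: (a,d,b), (a,d,g), (b,e,a), (b,e,c), (b,e,f), (b,e,h), (c,a,d), (c,b,d), (c,b,g), (c,e,c), (c,f,d), (c,h,c), … and 25 more.
Total: 37.

37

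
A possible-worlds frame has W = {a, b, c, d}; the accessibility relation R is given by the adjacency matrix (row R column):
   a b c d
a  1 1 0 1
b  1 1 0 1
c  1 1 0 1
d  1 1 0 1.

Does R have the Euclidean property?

Yes

Euclidean: yes — any two successors of a common world are R-related.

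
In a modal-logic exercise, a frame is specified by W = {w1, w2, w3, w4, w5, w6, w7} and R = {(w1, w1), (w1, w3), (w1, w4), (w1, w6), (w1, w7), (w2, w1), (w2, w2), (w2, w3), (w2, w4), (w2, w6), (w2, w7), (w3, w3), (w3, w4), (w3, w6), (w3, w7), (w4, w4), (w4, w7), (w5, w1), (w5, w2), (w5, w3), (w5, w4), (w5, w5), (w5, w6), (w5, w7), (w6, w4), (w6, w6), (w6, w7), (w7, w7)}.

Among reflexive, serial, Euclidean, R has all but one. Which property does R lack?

Euclidean

Reflexive: yes — every world is R-related to itself.
Serial: yes — every world has a successor (e.g. w1 R w1).
Euclidean: no — w1 R w4 and w1 R w3, but not w4 R w3.
Only Euclidean fails.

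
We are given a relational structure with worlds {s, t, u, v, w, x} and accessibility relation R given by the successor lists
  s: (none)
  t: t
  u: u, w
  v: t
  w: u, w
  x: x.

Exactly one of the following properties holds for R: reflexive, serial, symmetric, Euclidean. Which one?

Reflexive: no — s is not related to itself.
Serial: no — s has no R-successor.
Symmetric: no — v R t but not t R v.
Euclidean: yes — any two successors of a common world are R-related.
Only Euclidean holds.

Euclidean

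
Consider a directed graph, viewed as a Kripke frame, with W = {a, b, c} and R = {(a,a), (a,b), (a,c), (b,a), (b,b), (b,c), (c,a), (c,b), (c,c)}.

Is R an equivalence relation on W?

Reflexive: yes — every world is R-related to itself.
Symmetric: yes — every pair in R has its reverse in R.
Transitive: yes — every two-step R-path is closed by a direct edge.
So R is an equivalence relation.

Yes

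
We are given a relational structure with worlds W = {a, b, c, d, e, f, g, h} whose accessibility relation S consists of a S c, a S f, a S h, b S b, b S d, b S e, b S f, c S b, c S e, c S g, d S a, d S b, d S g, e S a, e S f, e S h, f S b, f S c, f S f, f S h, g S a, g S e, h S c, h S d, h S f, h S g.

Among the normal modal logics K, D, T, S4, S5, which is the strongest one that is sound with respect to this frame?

D

Serial (axiom D): yes — every world has a successor (e.g. a S c).
Reflexive (axiom T): no — a is not related to itself.
Transitive (axiom 4): no — a S c and c S b, but not a S b.
Euclidean (axiom 5): no — a S c and a S f, but not c S f.
So F validates K, D; T would additionally require S to be reflexive. The strongest is D.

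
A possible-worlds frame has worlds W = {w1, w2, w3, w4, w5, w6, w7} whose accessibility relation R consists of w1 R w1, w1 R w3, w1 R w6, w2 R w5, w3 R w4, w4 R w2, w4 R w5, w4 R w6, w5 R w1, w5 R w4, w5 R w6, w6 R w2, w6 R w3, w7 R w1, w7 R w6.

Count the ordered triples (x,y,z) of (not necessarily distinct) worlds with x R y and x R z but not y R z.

25

Enumerating: (w1,w3,w1), (w1,w3,w3), (w1,w3,w6), (w1,w6,w1), (w1,w6,w6), (w2,w5,w5), (w3,w4,w4), (w4,w2,w2), (w4,w2,w6), (w4,w5,w2), (w4,w5,w5), (w4,w6,w5), … and 13 more.
Total: 25.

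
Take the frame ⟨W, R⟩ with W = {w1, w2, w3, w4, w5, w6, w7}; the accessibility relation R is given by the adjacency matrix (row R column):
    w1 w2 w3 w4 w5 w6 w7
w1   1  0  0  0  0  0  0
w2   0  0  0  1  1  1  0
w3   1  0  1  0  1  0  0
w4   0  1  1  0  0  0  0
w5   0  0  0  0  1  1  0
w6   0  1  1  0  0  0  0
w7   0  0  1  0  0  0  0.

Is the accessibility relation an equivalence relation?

No

Reflexive: no — w2 is not related to itself.
Symmetric: no — w2 R w5 but not w5 R w2.
Transitive: no — w2 R w4 and w4 R w3, but not w2 R w3.
So R is not an equivalence relation.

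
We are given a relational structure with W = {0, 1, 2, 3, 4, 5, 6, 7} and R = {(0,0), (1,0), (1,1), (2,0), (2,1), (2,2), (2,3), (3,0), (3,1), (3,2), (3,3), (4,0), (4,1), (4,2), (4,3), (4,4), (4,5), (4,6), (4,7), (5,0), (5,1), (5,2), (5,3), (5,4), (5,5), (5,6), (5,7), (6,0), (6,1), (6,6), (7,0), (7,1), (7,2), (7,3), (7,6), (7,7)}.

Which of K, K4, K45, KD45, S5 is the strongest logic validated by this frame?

K4

Transitive (axiom 4): yes — every two-step R-path is closed by a direct edge.
Euclidean (axiom 5): no — 2 R 0 and 2 R 1, but not 0 R 1.
Serial (axiom D): yes — every world has a successor (e.g. 0 R 0).
Reflexive (axiom T): yes — every world is R-related to itself.
So F validates K, K4; K45 would additionally require R to be Euclidean. The strongest is K4.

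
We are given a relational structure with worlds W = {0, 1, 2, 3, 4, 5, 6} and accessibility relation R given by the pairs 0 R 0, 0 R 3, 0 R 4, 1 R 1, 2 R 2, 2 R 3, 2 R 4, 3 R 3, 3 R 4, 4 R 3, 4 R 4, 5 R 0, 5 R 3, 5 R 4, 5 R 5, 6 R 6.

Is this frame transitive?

Transitive: yes — every two-step R-path is closed by a direct edge.

Yes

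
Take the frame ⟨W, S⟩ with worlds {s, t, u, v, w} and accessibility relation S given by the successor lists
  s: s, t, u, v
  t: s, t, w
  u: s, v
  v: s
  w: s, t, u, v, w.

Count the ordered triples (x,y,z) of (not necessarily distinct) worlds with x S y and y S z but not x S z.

10

Enumerating: (s,t,w), (t,s,u), (t,s,v), (t,w,u), (t,w,v), (u,s,t), (u,s,u), (v,s,t), (v,s,u), (v,s,v).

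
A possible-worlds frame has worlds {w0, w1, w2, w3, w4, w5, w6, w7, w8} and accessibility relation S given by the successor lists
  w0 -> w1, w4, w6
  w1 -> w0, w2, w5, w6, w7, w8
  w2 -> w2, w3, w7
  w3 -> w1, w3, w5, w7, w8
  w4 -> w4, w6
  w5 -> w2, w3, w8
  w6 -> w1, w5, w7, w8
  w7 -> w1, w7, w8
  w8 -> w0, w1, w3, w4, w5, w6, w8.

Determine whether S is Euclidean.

No

Euclidean: no — w0 S w1 and w0 S w4, but not w1 S w4.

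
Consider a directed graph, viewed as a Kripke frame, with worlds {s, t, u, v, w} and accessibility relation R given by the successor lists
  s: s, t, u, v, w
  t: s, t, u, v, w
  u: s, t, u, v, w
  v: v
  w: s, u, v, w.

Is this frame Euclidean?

Euclidean: no — s R v and s R t, but not v R t.

No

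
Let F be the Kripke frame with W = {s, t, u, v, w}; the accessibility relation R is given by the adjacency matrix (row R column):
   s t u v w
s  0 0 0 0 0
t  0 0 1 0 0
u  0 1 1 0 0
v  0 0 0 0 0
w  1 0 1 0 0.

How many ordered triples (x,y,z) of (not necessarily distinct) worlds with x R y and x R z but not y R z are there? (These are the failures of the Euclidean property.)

4

Enumerating: (u,t,t), (w,s,s), (w,s,u), (w,u,s).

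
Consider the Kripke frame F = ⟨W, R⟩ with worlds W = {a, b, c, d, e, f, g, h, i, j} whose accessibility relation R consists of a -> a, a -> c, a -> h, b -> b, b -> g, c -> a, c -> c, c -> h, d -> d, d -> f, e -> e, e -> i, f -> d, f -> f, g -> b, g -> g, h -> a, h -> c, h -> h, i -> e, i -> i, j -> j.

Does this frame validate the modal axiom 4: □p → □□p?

By correspondence theory, 4 is valid on a frame iff R is transitive.
Transitive: yes — every two-step R-path is closed by a direct edge.

Yes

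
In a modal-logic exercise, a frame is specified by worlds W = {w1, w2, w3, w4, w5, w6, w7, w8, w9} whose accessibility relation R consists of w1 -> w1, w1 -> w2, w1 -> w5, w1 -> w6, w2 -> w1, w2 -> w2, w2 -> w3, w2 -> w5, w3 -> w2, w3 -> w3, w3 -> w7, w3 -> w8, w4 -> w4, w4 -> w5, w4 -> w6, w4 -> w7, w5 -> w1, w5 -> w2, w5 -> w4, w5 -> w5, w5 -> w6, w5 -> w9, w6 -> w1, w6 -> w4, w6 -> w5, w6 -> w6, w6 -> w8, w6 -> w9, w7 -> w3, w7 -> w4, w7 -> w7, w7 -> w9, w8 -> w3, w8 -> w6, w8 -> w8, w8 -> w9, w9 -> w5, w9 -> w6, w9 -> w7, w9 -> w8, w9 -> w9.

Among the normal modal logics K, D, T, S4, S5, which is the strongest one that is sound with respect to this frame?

T

Serial (axiom D): yes — every world has a successor (e.g. w1 R w1).
Reflexive (axiom T): yes — every world is R-related to itself.
Transitive (axiom 4): no — w1 R w2 and w2 R w3, but not w1 R w3.
Euclidean (axiom 5): no — w1 R w2 and w1 R w6, but not w2 R w6.
So F validates K, D, T; S4 would additionally require R to be transitive. The strongest is T.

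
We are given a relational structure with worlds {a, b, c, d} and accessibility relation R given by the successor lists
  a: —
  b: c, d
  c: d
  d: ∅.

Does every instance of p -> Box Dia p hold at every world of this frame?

No

The schema B characterises exactly the symmetric frames.
Symmetric: no — b R c but not c R b.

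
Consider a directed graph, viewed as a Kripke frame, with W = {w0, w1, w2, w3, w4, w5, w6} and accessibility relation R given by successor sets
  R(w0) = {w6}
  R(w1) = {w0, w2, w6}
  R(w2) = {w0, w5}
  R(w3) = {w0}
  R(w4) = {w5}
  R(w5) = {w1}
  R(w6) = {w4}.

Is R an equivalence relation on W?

No

Reflexive: no — w0 is not related to itself.
Symmetric: no — w0 R w6 but not w6 R w0.
Transitive: no — w0 R w6 and w6 R w4, but not w0 R w4.
So R is not an equivalence relation.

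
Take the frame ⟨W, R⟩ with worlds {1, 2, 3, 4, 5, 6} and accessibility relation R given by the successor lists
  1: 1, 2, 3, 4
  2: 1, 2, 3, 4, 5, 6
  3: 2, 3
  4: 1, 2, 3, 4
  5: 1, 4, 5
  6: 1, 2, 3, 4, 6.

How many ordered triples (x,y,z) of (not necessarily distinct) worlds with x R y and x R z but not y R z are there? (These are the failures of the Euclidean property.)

23

Enumerating: (1,3,1), (1,3,4), (2,1,5), (2,1,6), (2,3,1), (2,3,4), (2,3,5), (2,3,6), (2,4,5), (2,4,6), (2,5,2), (2,5,3), … and 11 more.
Total: 23.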